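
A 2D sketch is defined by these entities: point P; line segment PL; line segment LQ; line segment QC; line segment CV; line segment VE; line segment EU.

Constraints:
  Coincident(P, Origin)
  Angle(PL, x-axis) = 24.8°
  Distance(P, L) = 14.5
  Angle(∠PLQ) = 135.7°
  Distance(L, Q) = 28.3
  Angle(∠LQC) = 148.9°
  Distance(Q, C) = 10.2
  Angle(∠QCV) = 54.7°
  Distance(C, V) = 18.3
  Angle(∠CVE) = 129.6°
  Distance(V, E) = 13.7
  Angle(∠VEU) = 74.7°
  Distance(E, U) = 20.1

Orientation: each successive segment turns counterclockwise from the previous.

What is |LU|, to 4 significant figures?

23.13

∠CVE = 129.6° gives VE at -84.10° from the x-axis; with |VE| = 13.7, E = (10.03, 15.88). ∠VEU = 74.7° gives EU at 21.20° from the x-axis; with |EU| = 20.1, U = (28.77, 23.15). Then |LU| = |U − L| = 23.13.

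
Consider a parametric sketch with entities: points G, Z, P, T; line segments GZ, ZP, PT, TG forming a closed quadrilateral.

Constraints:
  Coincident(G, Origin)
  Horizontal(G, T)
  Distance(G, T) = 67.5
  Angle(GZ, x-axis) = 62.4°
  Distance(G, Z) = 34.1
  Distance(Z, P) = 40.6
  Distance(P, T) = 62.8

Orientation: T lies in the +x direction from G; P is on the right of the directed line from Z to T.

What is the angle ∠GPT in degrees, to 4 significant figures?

112.4°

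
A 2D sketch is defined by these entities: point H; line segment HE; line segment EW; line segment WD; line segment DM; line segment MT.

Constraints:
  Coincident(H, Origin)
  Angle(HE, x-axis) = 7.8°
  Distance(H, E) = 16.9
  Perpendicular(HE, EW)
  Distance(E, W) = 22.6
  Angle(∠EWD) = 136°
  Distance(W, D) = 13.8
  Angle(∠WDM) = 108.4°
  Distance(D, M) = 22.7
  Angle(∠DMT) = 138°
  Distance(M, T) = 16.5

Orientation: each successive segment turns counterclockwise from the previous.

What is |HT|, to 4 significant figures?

20.83

H is at the origin; HE runs at 7.8° with length 16.9, so E = (16.74, 2.294). The perpendicularity gives EW at right angles to HE, so EW runs at 97.80°; with |EW| = 22.6, W = (13.68, 24.68). ∠EWD = 136.0° gives WD at 141.8° from the x-axis; with |WD| = 13.8, D = (2.832, 33.22). ∠WDM = 108.4° gives DM at -146.6° from the x-axis; with |DM| = 22.7, M = (-16.12, 20.72). ∠DMT = 138.0° gives MT at -104.6° from the x-axis; with |MT| = 16.5, T = (-20.28, 4.755). Then |HT| = |T − H| = 20.83.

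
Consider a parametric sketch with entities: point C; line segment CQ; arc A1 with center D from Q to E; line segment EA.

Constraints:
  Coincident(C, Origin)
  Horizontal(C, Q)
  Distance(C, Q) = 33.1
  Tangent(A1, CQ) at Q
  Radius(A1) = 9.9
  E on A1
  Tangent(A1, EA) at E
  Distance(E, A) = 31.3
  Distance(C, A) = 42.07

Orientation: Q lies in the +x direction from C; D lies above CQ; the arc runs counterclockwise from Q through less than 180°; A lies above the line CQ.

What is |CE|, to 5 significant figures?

43.383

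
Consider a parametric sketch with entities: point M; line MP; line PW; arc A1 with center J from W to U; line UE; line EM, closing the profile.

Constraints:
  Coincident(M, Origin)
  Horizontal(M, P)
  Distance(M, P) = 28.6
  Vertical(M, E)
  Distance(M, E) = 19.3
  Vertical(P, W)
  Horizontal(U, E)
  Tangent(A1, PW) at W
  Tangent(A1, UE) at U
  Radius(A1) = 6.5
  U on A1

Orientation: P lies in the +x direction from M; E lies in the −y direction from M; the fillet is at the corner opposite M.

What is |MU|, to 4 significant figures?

29.34

M is at the origin; MP is horizontal with |MP| = 28.6 and P on the +x side, so P = (28.60, 0.000). M and E share the same x with |ME| = 19.3 and E on the −y side, so E = (0.000, -19.30). The virtual corner opposite M is at (28.60, -19.30). A1 meets PW tangentially, so JW is at right angles to PW and tangency of A1 to UE means the radius JU is perpendicular to UE, with radius 6.5, so the center J sits 6.5 in from both sides at J = (22.10, -12.80). That places the tangent points at W = (28.60, -12.80) on PW and U = (22.10, -19.30) on UE. Then |MU| = |U − M| = 29.34.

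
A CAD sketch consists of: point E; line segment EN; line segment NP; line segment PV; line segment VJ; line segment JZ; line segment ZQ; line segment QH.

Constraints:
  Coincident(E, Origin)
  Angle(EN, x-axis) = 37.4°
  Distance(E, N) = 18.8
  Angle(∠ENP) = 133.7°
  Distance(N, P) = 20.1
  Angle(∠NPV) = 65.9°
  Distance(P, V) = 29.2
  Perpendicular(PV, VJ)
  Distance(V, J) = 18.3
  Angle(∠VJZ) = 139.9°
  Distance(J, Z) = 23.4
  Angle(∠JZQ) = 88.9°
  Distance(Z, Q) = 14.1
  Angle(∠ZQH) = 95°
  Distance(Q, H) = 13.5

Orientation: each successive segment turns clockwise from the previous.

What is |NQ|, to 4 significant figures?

9.763

E is at the origin; EN runs at 37.4° with length 18.8, so N = (14.93, 11.42). ∠ENP = 133.7° gives NP at -8.900° from the x-axis; with |NP| = 20.1, P = (34.79, 8.309). ∠NPV = 65.9° gives PV at -123.0° from the x-axis; with |PV| = 29.2, V = (18.89, -16.18). PV ⟂ VJ, so VJ runs at 147.0°; with |VJ| = 18.3, J = (3.542, -6.213). ∠VJZ = 139.9° gives JZ at 106.9° from the x-axis; with |JZ| = 23.4, Z = (-3.261, 16.18). ∠JZQ = 88.9° gives ZQ at 15.80° from the x-axis; with |ZQ| = 14.1, Q = (10.31, 20.02). Then |NQ| = |Q − N| = 9.763.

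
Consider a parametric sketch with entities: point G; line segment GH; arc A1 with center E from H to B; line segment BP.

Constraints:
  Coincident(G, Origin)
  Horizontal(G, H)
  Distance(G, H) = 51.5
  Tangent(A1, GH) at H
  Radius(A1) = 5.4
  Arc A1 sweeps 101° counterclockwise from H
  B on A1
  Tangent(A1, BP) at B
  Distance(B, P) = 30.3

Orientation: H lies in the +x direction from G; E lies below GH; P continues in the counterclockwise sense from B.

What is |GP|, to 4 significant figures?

63.33

G is at the origin; GH is horizontal with |GH| = 51.5 and H on the +x side, so H = (51.50, 0.000). The tangent condition forces EH to be normal to GH, so E = H + (0, -5.4) = (51.50, -5.400). On A1, H sits at bearing 90° from E; a 101° counterclockwise sweep puts B at bearing 191°, so B = E + 5.4·(cos 191°, sin 191°) = (46.20, -6.430). A1 meets BP tangentially, so EB is at right angles to BP, so BP runs along (−sin 191°, cos 191°); with |BP| = 30.3, P = (51.98, -36.17). Then |GP| = |P − G| = 63.33.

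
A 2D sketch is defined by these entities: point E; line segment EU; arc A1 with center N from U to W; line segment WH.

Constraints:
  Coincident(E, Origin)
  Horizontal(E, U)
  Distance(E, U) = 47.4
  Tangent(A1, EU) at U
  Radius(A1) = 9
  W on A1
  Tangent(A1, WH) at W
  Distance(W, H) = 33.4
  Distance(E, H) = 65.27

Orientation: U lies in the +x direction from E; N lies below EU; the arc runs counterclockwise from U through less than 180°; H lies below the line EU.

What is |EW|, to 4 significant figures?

40.51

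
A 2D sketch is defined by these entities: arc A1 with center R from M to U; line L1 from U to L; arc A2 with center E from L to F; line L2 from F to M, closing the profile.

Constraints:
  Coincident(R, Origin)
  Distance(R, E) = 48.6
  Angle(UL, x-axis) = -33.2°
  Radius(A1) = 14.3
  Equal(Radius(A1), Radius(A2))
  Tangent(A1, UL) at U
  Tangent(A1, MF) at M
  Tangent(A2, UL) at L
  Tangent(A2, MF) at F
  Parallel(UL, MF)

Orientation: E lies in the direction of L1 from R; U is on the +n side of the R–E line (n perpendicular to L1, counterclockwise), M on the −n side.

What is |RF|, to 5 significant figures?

50.660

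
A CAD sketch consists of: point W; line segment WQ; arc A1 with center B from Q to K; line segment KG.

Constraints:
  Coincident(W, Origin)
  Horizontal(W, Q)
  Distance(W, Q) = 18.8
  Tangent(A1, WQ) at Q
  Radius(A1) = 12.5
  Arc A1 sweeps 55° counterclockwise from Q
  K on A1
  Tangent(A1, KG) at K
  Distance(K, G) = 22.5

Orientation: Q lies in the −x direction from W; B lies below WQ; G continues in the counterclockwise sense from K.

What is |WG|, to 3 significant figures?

48.2

W is at the origin; W and Q share the same y with |WQ| = 18.8 and Q on the −x side, so Q = (-18.8, 0.00). A1 meets WQ tangentially, so BQ is at right angles to WQ, so B = Q + (0, -12.5) = (-18.8, -12.5). On A1, Q sits at bearing 90° from B; a 55° counterclockwise sweep puts K at bearing 145°, so K = B + 12.5·(cos 145°, sin 145°) = (-29.0, -5.33). A1 meets KG tangentially, so BK is at right angles to KG, so KG runs along (−sin 145°, cos 145°); with |KG| = 22.5, G = (-41.9, -23.8). Then |WG| = |G − W| = 48.2.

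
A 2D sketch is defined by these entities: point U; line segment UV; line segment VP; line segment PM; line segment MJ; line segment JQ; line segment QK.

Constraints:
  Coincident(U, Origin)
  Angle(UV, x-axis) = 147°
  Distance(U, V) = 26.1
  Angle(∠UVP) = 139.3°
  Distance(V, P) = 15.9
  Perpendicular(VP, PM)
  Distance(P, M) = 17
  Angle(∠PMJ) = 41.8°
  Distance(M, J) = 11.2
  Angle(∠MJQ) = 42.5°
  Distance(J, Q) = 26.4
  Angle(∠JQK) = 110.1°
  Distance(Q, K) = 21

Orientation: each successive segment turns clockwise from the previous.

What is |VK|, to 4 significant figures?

50.93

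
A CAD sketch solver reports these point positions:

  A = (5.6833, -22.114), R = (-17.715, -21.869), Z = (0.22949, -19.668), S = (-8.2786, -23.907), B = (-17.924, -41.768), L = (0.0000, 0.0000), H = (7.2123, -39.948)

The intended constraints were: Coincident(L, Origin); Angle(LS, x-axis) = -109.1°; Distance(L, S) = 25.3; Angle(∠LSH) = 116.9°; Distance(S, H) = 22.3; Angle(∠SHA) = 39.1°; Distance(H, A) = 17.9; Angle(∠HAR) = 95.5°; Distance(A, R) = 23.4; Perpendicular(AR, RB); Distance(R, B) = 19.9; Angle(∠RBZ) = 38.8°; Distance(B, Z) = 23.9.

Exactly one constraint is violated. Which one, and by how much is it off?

Distance(B, Z) = 23.9 — off by 4.70.

L = (0.00, 0.00) ✓; LS at -109.1° ✓; |LS| = 25.30 ✓; ∠LSH = 116.9° ✓; |SH| = 22.30 ✓; ∠SHA = 39.10° ✓; |HA| = 17.90 ✓; ∠HAR = 95.50° ✓; |AR| = 23.40 ✓; ∠(AR, RB) = 90.00° ✓; |RB| = 19.90 ✓; ∠RBZ = 38.80° ✓; |BZ| = 28.60 ✗.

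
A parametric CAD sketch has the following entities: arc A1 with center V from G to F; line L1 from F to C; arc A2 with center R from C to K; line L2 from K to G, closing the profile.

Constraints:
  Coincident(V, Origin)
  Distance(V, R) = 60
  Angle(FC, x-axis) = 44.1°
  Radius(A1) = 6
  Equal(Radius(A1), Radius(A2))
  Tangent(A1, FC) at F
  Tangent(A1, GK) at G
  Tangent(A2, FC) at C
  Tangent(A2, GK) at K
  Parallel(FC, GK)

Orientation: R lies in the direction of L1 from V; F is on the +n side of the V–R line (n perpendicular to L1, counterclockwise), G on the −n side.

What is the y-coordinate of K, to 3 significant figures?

37.4

The slot axis is L1's direction at 44.1°, so u = (cos 44.1°, sin 44.1°) = (0.718, 0.696) and n = (−sin 44.1°, cos 44.1°) = (-0.696, 0.718). V is at the origin and R lies 60.0 along u from V, so R = 60.0·u = (43.1, 41.8). Tangency of A1 to both parallel lines with radius 6.0 puts F and G at V ± 6.0·n: F = (-4.18, 4.31), G = (4.18, -4.31). Equal radii place C and K the same way about R: C = R + 6.0·n = (38.9, 46.1), K = R − 6.0·n = (47.3, 37.4). So K.y = 37.4.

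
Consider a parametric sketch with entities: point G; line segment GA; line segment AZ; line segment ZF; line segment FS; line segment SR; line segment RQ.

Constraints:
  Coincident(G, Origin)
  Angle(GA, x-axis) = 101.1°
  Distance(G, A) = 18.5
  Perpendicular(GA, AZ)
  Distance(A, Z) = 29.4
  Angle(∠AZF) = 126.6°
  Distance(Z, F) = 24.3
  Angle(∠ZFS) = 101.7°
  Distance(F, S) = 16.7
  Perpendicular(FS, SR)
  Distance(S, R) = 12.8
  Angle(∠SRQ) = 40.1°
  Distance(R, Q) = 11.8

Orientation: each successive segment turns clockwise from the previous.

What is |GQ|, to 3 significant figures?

35.4

G is at the origin; GA runs at 101.1° with length 18.5, so A = (-3.56, 18.2). GA is perpendicular to AZ, so AZ runs at 11.1°; with |AZ| = 29.4, Z = (25.3, 23.8). ∠AZF = 126.6° gives ZF at -42.3° from the x-axis; with |ZF| = 24.3, F = (43.3, 7.46). ∠ZFS = 101.7° gives FS at -121° from the x-axis; with |FS| = 16.7, S = (34.8, -6.91). The perpendicularity gives SR at right angles to FS, so SR runs at 149°; with |SR| = 12.8, R = (23.7, -0.399). ∠SRQ = 40.1° gives RQ at 9.50° from the x-axis; with |RQ| = 11.8, Q = (35.4, 1.55). Then |GQ| = |Q − G| = 35.4.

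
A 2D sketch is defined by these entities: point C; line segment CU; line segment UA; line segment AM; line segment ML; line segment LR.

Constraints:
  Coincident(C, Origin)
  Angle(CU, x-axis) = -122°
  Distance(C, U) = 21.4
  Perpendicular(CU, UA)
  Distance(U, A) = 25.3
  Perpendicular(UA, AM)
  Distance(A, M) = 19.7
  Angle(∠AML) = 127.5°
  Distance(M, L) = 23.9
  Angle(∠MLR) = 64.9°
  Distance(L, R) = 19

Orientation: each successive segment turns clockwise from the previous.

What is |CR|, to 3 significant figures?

6.14

C is at the origin; CU runs at -122.0° with length 21.4, so U = (-11.3, -18.1). CU is perpendicular to UA, so UA runs at 148°; with |UA| = 25.3, A = (-32.8, -4.74). UA is perpendicular to AM, so AM runs at 58.0°; with |AM| = 19.7, M = (-22.4, 12.0). ∠AML = 127.5° gives ML at 5.50° from the x-axis; with |ML| = 23.9, L = (1.43, 14.3). ∠MLR = 64.9° gives LR at -110° from the x-axis; with |LR| = 19.0, R = (-4.94, -3.64). Then |CR| = |R − C| = 6.14.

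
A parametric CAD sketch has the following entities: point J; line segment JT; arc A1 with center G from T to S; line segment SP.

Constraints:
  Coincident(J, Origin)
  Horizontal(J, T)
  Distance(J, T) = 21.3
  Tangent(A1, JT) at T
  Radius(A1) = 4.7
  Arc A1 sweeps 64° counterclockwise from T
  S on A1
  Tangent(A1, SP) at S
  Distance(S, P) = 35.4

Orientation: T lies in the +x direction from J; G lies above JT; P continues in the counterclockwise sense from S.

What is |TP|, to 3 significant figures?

39.7

J is at the origin; JT is horizontal with |JT| = 21.3 and T on the +x side, so T = (21.3, 0.00). The tangent condition forces GT to be normal to JT, so G = T + (0, 4.7) = (21.3, 4.70). On A1, T sits at bearing -90° from G; a 64° counterclockwise sweep puts S at bearing -26°, so S = G + 4.7·(cos -26°, sin -26°) = (25.5, 2.64). Tangency of A1 to SP means the radius GS is perpendicular to SP, so SP runs along (−sin -26°, cos -26°); with |SP| = 35.4, P = (41.0, 34.5). Then |TP| = |P − T| = 39.7.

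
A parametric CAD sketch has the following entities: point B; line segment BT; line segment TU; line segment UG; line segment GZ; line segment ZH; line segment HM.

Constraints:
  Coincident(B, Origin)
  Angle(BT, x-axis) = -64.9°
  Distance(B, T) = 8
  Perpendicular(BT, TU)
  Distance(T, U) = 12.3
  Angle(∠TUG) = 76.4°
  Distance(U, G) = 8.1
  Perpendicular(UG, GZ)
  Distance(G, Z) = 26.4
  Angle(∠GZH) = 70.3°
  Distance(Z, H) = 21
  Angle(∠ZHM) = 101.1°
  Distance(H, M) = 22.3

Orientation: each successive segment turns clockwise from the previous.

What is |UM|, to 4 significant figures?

8.771

∠GZH = 70.3° gives ZH at -98.20° from the x-axis; with |ZH| = 21.0, H = (13.52, -20.05). ∠ZHM = 101.1° gives HM at -177.1° from the x-axis; with |HM| = 22.3, M = (-8.756, -21.18). Then |UM| = |M − U| = 8.771.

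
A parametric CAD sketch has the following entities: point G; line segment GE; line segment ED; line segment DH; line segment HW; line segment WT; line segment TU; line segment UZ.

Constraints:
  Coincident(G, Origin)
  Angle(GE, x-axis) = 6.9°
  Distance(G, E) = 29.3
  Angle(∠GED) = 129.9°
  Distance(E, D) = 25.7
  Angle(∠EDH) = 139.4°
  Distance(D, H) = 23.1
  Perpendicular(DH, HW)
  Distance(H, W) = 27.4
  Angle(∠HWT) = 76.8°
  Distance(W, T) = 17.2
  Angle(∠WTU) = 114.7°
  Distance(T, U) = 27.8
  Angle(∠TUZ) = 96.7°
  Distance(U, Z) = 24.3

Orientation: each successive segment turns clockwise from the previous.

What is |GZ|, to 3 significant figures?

71.7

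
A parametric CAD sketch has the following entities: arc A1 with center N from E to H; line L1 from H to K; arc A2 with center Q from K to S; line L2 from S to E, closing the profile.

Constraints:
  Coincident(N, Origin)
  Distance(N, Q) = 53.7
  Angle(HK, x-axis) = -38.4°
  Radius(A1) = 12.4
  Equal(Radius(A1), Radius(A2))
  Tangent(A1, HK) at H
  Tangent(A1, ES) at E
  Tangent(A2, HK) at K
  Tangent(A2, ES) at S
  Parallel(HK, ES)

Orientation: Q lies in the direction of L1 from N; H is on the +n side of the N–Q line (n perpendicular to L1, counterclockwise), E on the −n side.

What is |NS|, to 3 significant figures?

55.1

The slot axis is L1's direction at -38.4°, so u = (cos -38.4°, sin -38.4°) = (0.784, -0.621) and n = (−sin -38.4°, cos -38.4°) = (0.621, 0.784). N is at the origin and Q lies 53.7 along u from N, so Q = 53.7·u = (42.1, -33.4). Tangency of A1 to both parallel lines with radius 12.4 puts H and E at N ± 12.4·n: H = (7.70, 9.72), E = (-7.70, -9.72). Equal radii place K and S the same way about Q: K = Q + 12.4·n = (49.8, -23.6), S = Q − 12.4·n = (34.4, -43.1). Then |NS| = |S − N| = 55.1.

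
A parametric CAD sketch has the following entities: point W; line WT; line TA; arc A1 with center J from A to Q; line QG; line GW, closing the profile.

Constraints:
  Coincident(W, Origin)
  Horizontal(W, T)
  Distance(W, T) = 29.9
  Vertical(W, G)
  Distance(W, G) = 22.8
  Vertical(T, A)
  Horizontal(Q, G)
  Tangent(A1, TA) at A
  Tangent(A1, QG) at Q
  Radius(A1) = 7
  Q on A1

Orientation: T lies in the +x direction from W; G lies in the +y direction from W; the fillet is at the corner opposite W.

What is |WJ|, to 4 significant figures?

27.82

W is at the origin; W and T share the same y with |WT| = 29.9 and T on the +x side, so T = (29.90, 0.000). W and G share the same x with |WG| = 22.8 and G on the +y side, so G = (0.000, 22.80). The virtual corner opposite W is at (29.90, 22.80). Tangency of A1 to TA means the radius JA is perpendicular to TA and tangency of A1 to QG means the radius JQ is perpendicular to QG, with radius 7.0, so the center J sits 7.0 in from both sides at J = (22.90, 15.80). Then |WJ| = |J − W| = 27.82.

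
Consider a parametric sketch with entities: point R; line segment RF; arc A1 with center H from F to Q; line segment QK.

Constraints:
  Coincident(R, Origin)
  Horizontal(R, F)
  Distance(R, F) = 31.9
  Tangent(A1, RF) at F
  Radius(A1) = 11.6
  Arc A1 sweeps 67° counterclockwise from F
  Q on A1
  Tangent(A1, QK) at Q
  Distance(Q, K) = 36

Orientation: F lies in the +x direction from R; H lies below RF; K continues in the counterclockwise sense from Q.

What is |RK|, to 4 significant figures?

40.84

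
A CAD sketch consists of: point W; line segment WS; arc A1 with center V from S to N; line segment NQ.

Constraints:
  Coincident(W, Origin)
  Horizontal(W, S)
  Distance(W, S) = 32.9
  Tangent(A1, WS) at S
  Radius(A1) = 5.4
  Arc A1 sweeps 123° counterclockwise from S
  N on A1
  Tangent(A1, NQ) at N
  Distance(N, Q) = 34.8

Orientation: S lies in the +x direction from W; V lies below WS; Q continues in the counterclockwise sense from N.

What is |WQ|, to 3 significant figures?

60.4

W is at the origin; W and S share the same y with |WS| = 32.9 and S on the +x side, so S = (32.9, 0.00). Since A1 is tangent to WS there, VS ⟂ WS, so V = S + (0, -5.4) = (32.9, -5.40). On A1, S sits at bearing 90° from V; a 123° counterclockwise sweep puts N at bearing 213°, so N = V + 5.4·(cos 213°, sin 213°) = (28.4, -8.34). A1 meets NQ tangentially, so VN is at right angles to NQ, so NQ runs along (−sin 213°, cos 213°); with |NQ| = 34.8, Q = (47.3, -37.5). Then |WQ| = |Q − W| = 60.4.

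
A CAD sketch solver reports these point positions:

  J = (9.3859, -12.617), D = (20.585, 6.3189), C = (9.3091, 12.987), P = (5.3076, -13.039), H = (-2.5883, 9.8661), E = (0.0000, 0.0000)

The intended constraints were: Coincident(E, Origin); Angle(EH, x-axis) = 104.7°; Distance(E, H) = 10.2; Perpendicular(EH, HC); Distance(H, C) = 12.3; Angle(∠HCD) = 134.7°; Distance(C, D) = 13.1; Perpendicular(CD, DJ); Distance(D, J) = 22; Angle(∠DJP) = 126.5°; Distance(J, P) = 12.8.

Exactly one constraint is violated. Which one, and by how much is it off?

Distance(J, P) = 12.8 — off by 8.70.

E = (0.00, 0.00) ✓; EH at 104.7° ✓; |EH| = 10.20 ✓; ∠(EH, HC) = 90.00° ✓; |HC| = 12.30 ✓; ∠HCD = 134.7° ✓; |CD| = 13.10 ✓; ∠(CD, DJ) = 90.00° ✓; |DJ| = 22.00 ✓; ∠DJP = 126.5° ✓; |JP| = 4.100 ✗.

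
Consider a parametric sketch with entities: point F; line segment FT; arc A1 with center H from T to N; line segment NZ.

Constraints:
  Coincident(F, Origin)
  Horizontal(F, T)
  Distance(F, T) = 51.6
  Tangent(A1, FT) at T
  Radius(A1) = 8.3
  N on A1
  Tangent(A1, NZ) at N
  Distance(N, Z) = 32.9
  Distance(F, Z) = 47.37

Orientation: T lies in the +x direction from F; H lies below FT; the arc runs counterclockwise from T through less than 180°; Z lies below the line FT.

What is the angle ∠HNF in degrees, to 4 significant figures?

164.2°

F is at the origin; FT is horizontal with |FT| = 51.6 and T on the +x side, so T = (51.60, 0.000). A1 meets FT tangentially, so HT is at right angles to FT, so H = T + (0, -8.3) = (51.60, -8.300). Since HN ⟂ NZ (tangency), |HZ| = √(8.3² + 32.9²) = 33.93 regardless of where N sits on A1. So Z lies on both circle(F, 47.37) and circle(H, 33.93); the below-FT intersection is Z = (31.34, -35.52). N is the foot of the tangent from Z: N = (43.93, -5.124).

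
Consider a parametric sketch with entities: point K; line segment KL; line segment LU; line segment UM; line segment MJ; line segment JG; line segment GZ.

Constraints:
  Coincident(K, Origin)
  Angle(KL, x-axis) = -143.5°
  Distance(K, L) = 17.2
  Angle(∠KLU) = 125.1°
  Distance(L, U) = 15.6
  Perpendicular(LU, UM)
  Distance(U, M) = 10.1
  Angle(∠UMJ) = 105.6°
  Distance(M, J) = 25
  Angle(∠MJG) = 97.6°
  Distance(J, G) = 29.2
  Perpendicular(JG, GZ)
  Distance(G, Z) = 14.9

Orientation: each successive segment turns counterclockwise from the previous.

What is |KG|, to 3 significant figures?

26.1

K is at the origin; KL runs at -143.5° with length 17.2, so L = (-13.8, -10.2). ∠KLU = 125.1° gives LU at -88.6° from the x-axis; with |LU| = 15.6, U = (-13.4, -25.8). The perpendicularity gives UM at right angles to LU, so UM runs at 1.40°; with |UM| = 10.1, M = (-3.35, -25.6). ∠UMJ = 105.6° gives MJ at 75.8° from the x-axis; with |MJ| = 25.0, J = (2.78, -1.34). ∠MJG = 97.6° gives JG at 158° from the x-axis; with |JG| = 29.2, G = (-24.3, 9.50). Then |KG| = |G − K| = 26.1.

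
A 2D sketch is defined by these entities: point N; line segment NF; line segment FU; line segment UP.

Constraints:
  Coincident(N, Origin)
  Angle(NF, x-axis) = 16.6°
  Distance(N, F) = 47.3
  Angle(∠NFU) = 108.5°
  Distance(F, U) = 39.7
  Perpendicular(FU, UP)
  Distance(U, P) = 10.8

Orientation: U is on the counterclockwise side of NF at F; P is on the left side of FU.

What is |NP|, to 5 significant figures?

64.442

∠NFU = 108.5°, so FU runs at 16.6° + (180° − 108.5°) = 88.100° from the x-axis; with |FU| = 39.7, U = F + 39.7·(cos 88.100°, sin 88.100°) = (46.645, 53.191). FU ⟂ UP; with |UP| = 10.8 on the left of FU, P = U + 10.8·(-0.99945, 0.033155) = (35.851, 53.549). Then |NP| = |P − N| = 64.442.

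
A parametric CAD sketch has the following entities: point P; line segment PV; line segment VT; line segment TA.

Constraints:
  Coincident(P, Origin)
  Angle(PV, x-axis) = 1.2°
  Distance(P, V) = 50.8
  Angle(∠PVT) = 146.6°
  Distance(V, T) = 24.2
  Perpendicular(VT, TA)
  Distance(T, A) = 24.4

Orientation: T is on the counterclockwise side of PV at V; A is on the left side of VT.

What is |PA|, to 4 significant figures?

66.71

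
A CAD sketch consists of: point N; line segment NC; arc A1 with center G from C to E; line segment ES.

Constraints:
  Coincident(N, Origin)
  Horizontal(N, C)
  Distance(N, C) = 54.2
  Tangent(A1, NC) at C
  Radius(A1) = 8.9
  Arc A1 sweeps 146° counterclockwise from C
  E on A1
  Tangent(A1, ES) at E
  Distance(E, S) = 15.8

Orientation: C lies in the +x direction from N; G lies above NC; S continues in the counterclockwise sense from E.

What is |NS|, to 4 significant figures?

52.48

N is at the origin; NC is horizontal with |NC| = 54.2 and C on the +x side, so C = (54.20, 0.000). Tangency of A1 to NC means the radius GC is perpendicular to NC, so G = C + (0, 8.9) = (54.20, 8.900). On A1, C sits at bearing -90° from G; a 146° counterclockwise sweep puts E at bearing 56°, so E = G + 8.9·(cos 56°, sin 56°) = (59.18, 16.28). A1 meets ES tangentially, so GE is at right angles to ES, so ES runs along (−sin 56°, cos 56°); with |ES| = 15.8, S = (46.08, 25.11). Then |NS| = |S − N| = 52.48.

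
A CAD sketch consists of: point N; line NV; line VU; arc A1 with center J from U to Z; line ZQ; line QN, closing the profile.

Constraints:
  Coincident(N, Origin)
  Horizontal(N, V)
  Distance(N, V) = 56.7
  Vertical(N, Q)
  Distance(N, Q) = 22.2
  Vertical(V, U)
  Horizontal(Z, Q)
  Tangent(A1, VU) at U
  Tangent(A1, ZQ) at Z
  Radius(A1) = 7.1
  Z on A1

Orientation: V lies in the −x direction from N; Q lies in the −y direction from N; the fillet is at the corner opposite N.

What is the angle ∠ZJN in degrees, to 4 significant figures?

106.9°

N is at the origin; NV is horizontal with |NV| = 56.7 and V on the −x side, so V = (-56.70, 0.000). N and Q share the same x with |NQ| = 22.2 and Q on the −y side, so Q = (0.000, -22.20). The virtual corner opposite N is at (-56.70, -22.20). A1 meets VU tangentially, so JU is at right angles to VU and since A1 is tangent to ZQ there, JZ ⟂ ZQ, with radius 7.1, so the center J sits 7.1 in from both sides at J = (-49.60, -15.10). That places the tangent points at U = (-56.70, -15.10) on VU and Z = (-49.60, -22.20) on ZQ. Then cos ∠ZJN = JZ·JN / (|JZ||JN|), giving 106.9°.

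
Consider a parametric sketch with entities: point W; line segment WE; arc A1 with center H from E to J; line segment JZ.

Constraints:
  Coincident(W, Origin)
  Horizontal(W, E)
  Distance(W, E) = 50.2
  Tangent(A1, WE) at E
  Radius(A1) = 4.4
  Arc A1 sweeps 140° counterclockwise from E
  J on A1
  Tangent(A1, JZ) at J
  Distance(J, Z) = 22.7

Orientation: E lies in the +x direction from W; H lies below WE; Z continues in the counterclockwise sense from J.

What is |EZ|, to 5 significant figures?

26.685

On A1, E sits at bearing 90° from H; a 140° counterclockwise sweep puts J at bearing 230°, so J = H + 4.4·(cos 230°, sin 230°) = (47.372, -7.7706). The tangent condition forces HJ to be normal to JZ, so JZ runs along (−sin 230°, cos 230°); with |JZ| = 22.7, Z = (64.761, -22.362). Then |EZ| = |Z − E| = 26.685.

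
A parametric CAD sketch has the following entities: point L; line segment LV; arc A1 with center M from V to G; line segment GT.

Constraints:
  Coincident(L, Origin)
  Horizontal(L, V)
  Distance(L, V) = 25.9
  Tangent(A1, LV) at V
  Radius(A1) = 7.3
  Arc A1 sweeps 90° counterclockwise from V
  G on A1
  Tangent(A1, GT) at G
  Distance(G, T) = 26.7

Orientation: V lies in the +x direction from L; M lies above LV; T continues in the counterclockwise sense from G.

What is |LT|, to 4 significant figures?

47.52

L is at the origin; L and V share the same y with |LV| = 25.9 and V on the +x side, so V = (25.90, 0.000). Since A1 is tangent to LV there, MV ⟂ LV, so M = V + (0, 7.3) = (25.90, 7.300). On A1, V sits at bearing -90° from M; a 90° counterclockwise sweep puts G at bearing 0°, so G = M + 7.3·(cos 0°, sin 0°) = (33.20, 7.300). The tangent condition forces MG to be normal to GT, so GT runs along (−sin 0°, cos 0°); with |GT| = 26.7, T = (33.20, 34.00). Then |LT| = |T − L| = 47.52.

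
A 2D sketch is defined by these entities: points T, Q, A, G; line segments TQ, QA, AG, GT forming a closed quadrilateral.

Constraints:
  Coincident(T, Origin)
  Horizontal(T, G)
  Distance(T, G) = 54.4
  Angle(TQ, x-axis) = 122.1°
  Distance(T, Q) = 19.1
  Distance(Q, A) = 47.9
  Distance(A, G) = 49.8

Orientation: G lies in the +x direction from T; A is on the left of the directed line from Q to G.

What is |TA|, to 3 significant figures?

52.2

T is at the origin; TG is horizontal with |TG| = 54.4 and G in +x, so G = (54.4, 0). TQ runs at 122.1° with |TQ| = 19.1, so Q = (-10.1, 16.2). A is determined by |QA| = 47.9 and |AG| = 49.8 together: it lies at the intersection of circle(Q, 47.9) and circle(G, 49.8). With |QG| = 66.5, the foot of the radical line on QG is 31.9 from Q and the perpendicular offset is √(47.9² − 31.9²) = 35.8. Taking the left-of-QG solution: A = (29.5, 43.1).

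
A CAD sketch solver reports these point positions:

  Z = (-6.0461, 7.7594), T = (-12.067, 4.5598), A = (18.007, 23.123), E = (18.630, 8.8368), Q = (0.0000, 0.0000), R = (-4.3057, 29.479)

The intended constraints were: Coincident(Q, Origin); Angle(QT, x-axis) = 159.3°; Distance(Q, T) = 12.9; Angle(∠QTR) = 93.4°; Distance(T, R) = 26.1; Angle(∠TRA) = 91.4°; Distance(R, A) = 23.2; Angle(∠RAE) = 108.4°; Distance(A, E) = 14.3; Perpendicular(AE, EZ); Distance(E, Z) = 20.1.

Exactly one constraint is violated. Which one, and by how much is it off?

Distance(E, Z) = 20.1 — off by 4.60.

Q = (0.00, 0.00) ✓; QT at 159.3° ✓; |QT| = 12.90 ✓; ∠QTR = 93.40° ✓; |TR| = 26.10 ✓; ∠TRA = 91.40° ✓; |RA| = 23.20 ✓; ∠RAE = 108.4° ✓; |AE| = 14.30 ✓; ∠(AE, EZ) = 90.00° ✓; |EZ| = 24.70 ✗.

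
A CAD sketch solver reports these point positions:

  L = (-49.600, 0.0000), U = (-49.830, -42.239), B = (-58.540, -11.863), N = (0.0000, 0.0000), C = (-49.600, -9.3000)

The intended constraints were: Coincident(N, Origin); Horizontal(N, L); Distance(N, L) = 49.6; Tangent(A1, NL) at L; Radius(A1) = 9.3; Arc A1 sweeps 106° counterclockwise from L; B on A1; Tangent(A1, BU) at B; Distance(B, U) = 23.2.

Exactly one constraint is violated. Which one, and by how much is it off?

Distance(B, U) = 23.2 — off by 8.40.

N = (0.00, 0.00) ✓; N.y = 0.00, L.y = 0.00 ✓; |NL| = 49.60 ✓; ∠(CL, LN) = 90.00° ✓; |CL| = 9.300 ✓; bearing(C→B) − bearing(C→L) = 106.0° ✓; |CB| = 9.300 ✓; ∠(CB, BU) = 90.00° ✓; |BU| = 31.60 ✗.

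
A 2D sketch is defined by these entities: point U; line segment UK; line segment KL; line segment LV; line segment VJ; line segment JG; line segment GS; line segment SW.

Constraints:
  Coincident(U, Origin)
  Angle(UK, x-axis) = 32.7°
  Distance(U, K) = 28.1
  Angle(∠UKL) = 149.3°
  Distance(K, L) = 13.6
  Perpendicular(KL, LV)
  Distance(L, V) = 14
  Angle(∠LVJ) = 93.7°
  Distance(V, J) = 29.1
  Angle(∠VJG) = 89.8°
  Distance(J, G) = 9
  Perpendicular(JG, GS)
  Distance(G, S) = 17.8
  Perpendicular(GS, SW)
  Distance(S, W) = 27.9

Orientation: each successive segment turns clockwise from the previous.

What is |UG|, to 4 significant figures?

11.06

U is at the origin; UK runs at 32.7° with length 28.1, so K = (23.65, 15.18). ∠UKL = 149.3° gives KL at 2.000° from the x-axis; with |KL| = 13.6, L = (37.24, 15.66). The perpendicularity gives LV at right angles to KL, so LV runs at -88.00°; with |LV| = 14.0, V = (37.73, 1.664). ∠LVJ = 93.7° gives VJ at -174.3° from the x-axis; with |VJ| = 29.1, J = (8.771, -1.226). ∠VJG = 89.8° gives JG at 95.50° from the x-axis; with |JG| = 9.0, G = (7.908, 7.732). Then |UG| = |G − U| = 11.06.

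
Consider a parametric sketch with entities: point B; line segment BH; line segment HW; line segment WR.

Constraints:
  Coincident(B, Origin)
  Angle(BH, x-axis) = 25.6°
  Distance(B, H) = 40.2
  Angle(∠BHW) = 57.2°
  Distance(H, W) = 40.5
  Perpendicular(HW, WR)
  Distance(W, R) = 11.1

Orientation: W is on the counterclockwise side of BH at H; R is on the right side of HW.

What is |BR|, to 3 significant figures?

48.6

B is at the origin; BH runs at 25.6° with length 40.2, so H = 40.2·(cos 25.6°, sin 25.6°) = (36.3, 17.4). ∠BHW = 57.2°, so HW runs at 25.6° + (180° − 57.2°) = 148° from the x-axis; with |HW| = 40.5, W = H + 40.5·(cos 148°, sin 148°) = (1.76, 38.6). The perpendicularity gives WR at right angles to HW; with |WR| = 11.1 on the right of HW, R = W + 11.1·(0.524, 0.852) = (7.57, 48.0). Then |BR| = |R − B| = 48.6.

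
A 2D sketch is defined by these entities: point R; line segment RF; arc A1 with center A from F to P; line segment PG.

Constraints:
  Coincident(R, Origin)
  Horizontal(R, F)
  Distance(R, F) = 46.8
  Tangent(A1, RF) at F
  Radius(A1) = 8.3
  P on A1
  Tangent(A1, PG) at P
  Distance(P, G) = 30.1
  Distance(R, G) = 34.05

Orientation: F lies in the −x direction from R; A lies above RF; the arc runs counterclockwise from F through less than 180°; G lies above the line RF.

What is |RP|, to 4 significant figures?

40.47

R is at the origin; R and F share the same y with |RF| = 46.8 and F on the −x side, so F = (-46.80, 0.000). The tangent condition forces AF to be normal to RF, so A = F + (0, 8.3) = (-46.80, 8.300). Since AP ⟂ PG (tangency), |AG| = √(8.3² + 30.1²) = 31.22 regardless of where P sits on A1. So G lies on both circle(R, 34.05) and circle(A, 31.22); the above-RF intersection is G = (-21.41, 26.48). P is the foot of the tangent from G: P = (-40.35, 3.078).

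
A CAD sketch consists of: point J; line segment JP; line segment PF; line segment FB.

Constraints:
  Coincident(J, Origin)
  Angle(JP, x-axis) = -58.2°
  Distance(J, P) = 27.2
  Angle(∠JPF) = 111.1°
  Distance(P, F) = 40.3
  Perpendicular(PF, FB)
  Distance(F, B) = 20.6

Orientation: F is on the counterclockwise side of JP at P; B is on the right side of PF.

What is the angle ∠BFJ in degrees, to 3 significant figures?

117°

∠JPF = 111.1°, so PF runs at -58.2° + (180° − 111.1°) = 10.7° from the x-axis; with |PF| = 40.3, F = P + 40.3·(cos 10.7°, sin 10.7°) = (53.9, -15.6). The perpendicularity gives FB at right angles to PF; with |FB| = 20.6 on the right of PF, B = F + 20.6·(0.186, -0.983) = (57.8, -35.9). Then cos ∠BFJ = FB·FJ / (|FB||FJ|), giving 117°.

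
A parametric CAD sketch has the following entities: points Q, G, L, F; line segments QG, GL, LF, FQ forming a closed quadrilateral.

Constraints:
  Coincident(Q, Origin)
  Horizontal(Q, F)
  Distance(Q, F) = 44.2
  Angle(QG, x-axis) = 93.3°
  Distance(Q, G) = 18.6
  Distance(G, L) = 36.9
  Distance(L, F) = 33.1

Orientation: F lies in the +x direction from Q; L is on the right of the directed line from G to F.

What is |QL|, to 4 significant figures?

20.82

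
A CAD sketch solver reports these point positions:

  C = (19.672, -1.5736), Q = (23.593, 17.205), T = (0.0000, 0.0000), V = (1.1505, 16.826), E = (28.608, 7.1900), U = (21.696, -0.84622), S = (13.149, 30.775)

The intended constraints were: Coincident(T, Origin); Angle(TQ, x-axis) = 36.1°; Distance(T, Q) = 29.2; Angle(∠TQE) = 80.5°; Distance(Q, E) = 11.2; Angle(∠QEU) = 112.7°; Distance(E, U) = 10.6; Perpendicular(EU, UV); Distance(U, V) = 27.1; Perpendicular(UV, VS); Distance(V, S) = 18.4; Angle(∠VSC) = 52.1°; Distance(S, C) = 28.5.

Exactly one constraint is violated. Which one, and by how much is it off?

Distance(S, C) = 28.5 — off by 4.50.

T = (0.00, 0.00) ✓; TQ at 36.10° ✓; |TQ| = 29.20 ✓; ∠TQE = 80.50° ✓; |QE| = 11.20 ✓; ∠QEU = 112.7° ✓; |EU| = 10.60 ✓; ∠(EU, UV) = 90.00° ✓; |UV| = 27.10 ✓; ∠(UV, VS) = 90.00° ✓; |VS| = 18.40 ✓; ∠VSC = 52.10° ✓; |SC| = 33.00 ✗.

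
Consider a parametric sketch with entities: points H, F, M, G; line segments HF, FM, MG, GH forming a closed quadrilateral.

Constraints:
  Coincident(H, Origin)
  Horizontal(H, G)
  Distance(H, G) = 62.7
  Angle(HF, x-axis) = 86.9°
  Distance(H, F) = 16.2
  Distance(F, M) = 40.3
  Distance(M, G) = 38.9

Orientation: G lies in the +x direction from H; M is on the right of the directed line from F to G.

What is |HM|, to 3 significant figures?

30.5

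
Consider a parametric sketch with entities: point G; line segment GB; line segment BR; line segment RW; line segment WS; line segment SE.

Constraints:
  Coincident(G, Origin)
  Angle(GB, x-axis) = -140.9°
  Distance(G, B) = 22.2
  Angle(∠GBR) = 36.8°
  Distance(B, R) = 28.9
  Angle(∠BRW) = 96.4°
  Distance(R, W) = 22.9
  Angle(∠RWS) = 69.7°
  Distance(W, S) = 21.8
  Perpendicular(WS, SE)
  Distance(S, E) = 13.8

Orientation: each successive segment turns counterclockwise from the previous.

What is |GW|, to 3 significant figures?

16.6

G is at the origin; GB runs at -140.9° with length 22.2, so B = (-17.2, -14.0). ∠GBR = 36.8° gives BR at 2.30° from the x-axis; with |BR| = 28.9, R = (11.6, -12.8). ∠BRW = 96.4° gives RW at 85.9° from the x-axis; with |RW| = 22.9, W = (13.3, 10.0). Then |GW| = |W − G| = 16.6.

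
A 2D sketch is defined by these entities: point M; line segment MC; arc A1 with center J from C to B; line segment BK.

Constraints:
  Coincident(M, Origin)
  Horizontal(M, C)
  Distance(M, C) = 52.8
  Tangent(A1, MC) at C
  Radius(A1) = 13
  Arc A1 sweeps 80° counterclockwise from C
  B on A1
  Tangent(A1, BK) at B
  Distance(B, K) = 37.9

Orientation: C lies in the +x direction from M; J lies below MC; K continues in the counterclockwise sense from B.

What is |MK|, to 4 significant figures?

58.54

On A1, C sits at bearing 90° from J; an 80° counterclockwise sweep puts B at bearing 170°, so B = J + 13.0·(cos 170°, sin 170°) = (40.00, -10.74). The tangent condition forces JB to be normal to BK, so BK runs along (−sin 170°, cos 170°); with |BK| = 37.9, K = (33.42, -48.07). Then |MK| = |K − M| = 58.54.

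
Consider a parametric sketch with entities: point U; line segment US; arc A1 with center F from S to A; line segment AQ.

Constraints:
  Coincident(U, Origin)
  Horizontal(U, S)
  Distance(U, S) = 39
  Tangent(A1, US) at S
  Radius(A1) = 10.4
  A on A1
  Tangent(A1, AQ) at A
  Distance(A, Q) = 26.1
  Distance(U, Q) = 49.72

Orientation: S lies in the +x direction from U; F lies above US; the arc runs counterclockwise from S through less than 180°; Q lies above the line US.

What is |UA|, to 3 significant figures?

50.2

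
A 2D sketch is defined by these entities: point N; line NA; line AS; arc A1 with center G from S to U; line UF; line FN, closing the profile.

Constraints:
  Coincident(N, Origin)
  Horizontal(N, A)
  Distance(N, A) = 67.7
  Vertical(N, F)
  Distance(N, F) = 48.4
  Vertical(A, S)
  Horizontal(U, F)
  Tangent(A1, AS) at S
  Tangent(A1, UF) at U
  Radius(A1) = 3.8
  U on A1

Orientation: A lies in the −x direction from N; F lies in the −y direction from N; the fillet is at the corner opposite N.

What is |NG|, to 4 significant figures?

77.93

N is at the origin; N and A share the same y with |NA| = 67.7 and A on the −x side, so A = (-67.70, 0.000). N and F share the same x with |NF| = 48.4 and F on the −y side, so F = (0.000, -48.40). The virtual corner opposite N is at (-67.70, -48.40). Since A1 is tangent to AS there, GS ⟂ AS and A1 meets UF tangentially, so GU is at right angles to UF, with radius 3.8, so the center G sits 3.8 in from both sides at G = (-63.90, -44.60). Then |NG| = |G − N| = 77.93.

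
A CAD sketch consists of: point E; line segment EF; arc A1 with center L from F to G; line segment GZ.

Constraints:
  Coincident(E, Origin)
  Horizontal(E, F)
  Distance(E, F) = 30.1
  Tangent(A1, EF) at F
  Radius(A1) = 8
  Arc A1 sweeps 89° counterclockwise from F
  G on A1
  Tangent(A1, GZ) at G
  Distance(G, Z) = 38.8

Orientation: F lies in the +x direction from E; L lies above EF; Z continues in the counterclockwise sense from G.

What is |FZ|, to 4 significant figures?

47.45

E is at the origin; E and F share the same y with |EF| = 30.1 and F on the +x side, so F = (30.10, 0.000). Tangency of A1 to EF means the radius LF is perpendicular to EF, so L = F + (0, 8) = (30.10, 8.000). On A1, F sits at bearing -90° from L; an 89° counterclockwise sweep puts G at bearing -1°, so G = L + 8.0·(cos -1°, sin -1°) = (38.10, 7.860). Tangency of A1 to GZ means the radius LG is perpendicular to GZ, so GZ runs along (−sin -1°, cos -1°); with |GZ| = 38.8, Z = (38.78, 46.65). Then |FZ| = |Z − F| = 47.45.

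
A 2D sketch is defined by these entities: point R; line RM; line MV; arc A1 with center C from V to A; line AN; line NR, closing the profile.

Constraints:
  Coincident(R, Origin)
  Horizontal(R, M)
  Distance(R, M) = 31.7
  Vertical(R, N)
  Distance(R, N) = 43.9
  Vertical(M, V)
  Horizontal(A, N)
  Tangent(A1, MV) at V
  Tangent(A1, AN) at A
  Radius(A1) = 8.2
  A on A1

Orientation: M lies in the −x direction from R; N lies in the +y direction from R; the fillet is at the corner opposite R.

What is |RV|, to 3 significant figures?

47.7

R is at the origin; RM is horizontal with |RM| = 31.7 and M on the −x side, so M = (-31.7, 0.00). RN is vertical with |RN| = 43.9 and N on the +y side, so N = (0.00, 43.9). The virtual corner opposite R is at (-31.7, 43.9). Since A1 is tangent to MV there, CV ⟂ MV and tangency of A1 to AN means the radius CA is perpendicular to AN, with radius 8.2, so the center C sits 8.2 in from both sides at C = (-23.5, 35.7). That places the tangent points at V = (-31.7, 35.7) on MV and A = (-23.5, 43.9) on AN. Then |RV| = |V − R| = 47.7.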